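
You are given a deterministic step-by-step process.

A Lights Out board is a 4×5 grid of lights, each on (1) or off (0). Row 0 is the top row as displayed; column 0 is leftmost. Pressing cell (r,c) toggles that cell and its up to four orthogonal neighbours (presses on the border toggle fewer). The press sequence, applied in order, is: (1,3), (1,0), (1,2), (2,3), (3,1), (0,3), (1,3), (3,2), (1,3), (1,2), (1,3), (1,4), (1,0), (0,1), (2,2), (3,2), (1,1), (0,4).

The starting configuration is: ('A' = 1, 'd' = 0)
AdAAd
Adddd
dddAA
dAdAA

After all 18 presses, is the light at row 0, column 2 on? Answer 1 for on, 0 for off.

t=0: AdAAd
Adddd
dddAA
dAdAA
t=1: AdAdd
AdAAA
ddddA
dAdAA
t=2: ddAdd
dAAAA
AdddA
dAdAA
t=3: ddddd
ddddA
AdAdA
dAdAA
t=4: ddddd
dddAA
AddAd
dAddA
t=5: ddddd
dddAA
AAdAd
AdAdA
t=6: ddAAA
ddddA
AAdAd
AdAdA
t=7: ddAdA
ddAAd
AAddd
AdAdA
t=8: ddAdA
ddAAd
AAAdd
AAdAA
t=9: ddAAA
ddddA
AAAAd
AAdAA
t=10: dddAA
dAAAA
AAdAd
AAdAA
t=11: ddddA
dAddd
AAddd
AAdAA
t=12: ddddd
dAdAA
AAddA
AAdAA
t=13: Adddd
AddAA
dAddA
AAdAA
t=14: dAAdd
AAdAA
dAddA
AAdAA
t=15: dAAdd
AAAAA
ddAAA
AAAAA
t=16: dAAdd
AAAAA
dddAA
AdddA
t=17: ddAdd
dddAA
dAdAA
AdddA
t=18: ddAAA
dddAd
dAdAA
AdddA

1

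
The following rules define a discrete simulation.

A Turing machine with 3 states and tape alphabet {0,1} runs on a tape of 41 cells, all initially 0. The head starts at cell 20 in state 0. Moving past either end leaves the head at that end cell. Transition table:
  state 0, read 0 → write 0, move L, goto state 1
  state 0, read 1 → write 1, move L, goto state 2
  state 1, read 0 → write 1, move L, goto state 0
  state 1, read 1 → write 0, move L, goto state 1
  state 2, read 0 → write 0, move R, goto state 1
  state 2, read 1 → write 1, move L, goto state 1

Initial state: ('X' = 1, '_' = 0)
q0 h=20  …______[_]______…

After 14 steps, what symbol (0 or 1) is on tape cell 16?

0

gen 0: q0 h=20  …______[_]______…
gen 1: q1 h=19  …______[_]______…
gen 2: q0 h=18  …______[_]X_____…
gen 3: q1 h=17  …______[_]_X____…
gen 4: q0 h=16  …______[_]X_X___…
gen 5: q1 h=15  …______[_]_X_X__…
gen 6: q0 h=14  …______[_]X_X_X_…
gen 7: q1 h=13  …______[_]_X_X_X…
gen 8: q0 h=12  …______[_]X_X_X_…
gen 9: q1 h=11  …______[_]_X_X_X…
gen 10: q0 h=10  …______[_]X_X_X_…
gen 11: q1 h= 9  …______[_]_X_X_X…
gen 12: q0 h= 8  …______[_]X_X_X_…
gen 13: q1 h= 7  …______[_]_X_X_X…
gen 14: q0 h= 6  |______[_]X_X_X_…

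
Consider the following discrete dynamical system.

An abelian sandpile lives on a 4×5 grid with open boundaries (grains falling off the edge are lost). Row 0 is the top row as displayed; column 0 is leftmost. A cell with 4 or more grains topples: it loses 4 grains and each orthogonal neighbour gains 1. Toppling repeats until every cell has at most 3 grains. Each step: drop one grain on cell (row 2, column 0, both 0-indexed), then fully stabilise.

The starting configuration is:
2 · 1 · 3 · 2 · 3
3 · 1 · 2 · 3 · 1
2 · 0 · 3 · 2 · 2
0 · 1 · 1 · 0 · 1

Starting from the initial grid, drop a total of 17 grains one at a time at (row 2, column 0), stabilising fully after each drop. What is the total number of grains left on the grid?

t=0: 2 · 1 · 3 · 2 · 3
3 · 1 · 2 · 3 · 1
2 · 0 · 3 · 2 · 2
0 · 1 · 1 · 0 · 1
t=1: 2 · 1 · 3 · 2 · 3
3 · 1 · 2 · 3 · 1
3 · 0 · 3 · 2 · 2
0 · 1 · 1 · 0 · 1
t=2: 3 · 1 · 3 · 2 · 3
0 · 2 · 2 · 3 · 1
1 · 1 · 3 · 2 · 2
1 · 1 · 1 · 0 · 1
t=3: 3 · 1 · 3 · 2 · 3
0 · 2 · 2 · 3 · 1
2 · 1 · 3 · 2 · 2
1 · 1 · 1 · 0 · 1
t=4: 3 · 1 · 3 · 2 · 3
0 · 2 · 2 · 3 · 1
3 · 1 · 3 · 2 · 2
1 · 1 · 1 · 0 · 1
t=5: 3 · 1 · 3 · 2 · 3
1 · 2 · 2 · 3 · 1
0 · 2 · 3 · 2 · 2
2 · 1 · 1 · 0 · 1
t=6: 3 · 1 · 3 · 2 · 3
1 · 2 · 2 · 3 · 1
1 · 2 · 3 · 2 · 2
2 · 1 · 1 · 0 · 1
t=7: 3 · 1 · 3 · 2 · 3
1 · 2 · 2 · 3 · 1
2 · 2 · 3 · 2 · 2
2 · 1 · 1 · 0 · 1
t=8: 3 · 1 · 3 · 2 · 3
1 · 2 · 2 · 3 · 1
3 · 2 · 3 · 2 · 2
2 · 1 · 1 · 0 · 1
t=9: 3 · 1 · 3 · 2 · 3
2 · 2 · 2 · 3 · 1
0 · 3 · 3 · 2 · 2
3 · 1 · 1 · 0 · 1
t=10: 3 · 1 · 3 · 2 · 3
2 · 2 · 2 · 3 · 1
1 · 3 · 3 · 2 · 2
3 · 1 · 1 · 0 · 1
t=11: 3 · 1 · 3 · 2 · 3
2 · 2 · 2 · 3 · 1
2 · 3 · 3 · 2 · 2
3 · 1 · 1 · 0 · 1
t=12: 3 · 1 · 3 · 2 · 3
2 · 2 · 2 · 3 · 1
3 · 3 · 3 · 2 · 2
3 · 1 · 1 · 0 · 1
t=13: 3 · 1 · 3 · 2 · 3
3 · 3 · 3 · 3 · 1
2 · 1 · 0 · 3 · 2
0 · 3 · 2 · 0 · 1
t=14: 3 · 1 · 3 · 2 · 3
3 · 3 · 3 · 3 · 1
3 · 1 · 0 · 3 · 2
0 · 3 · 2 · 0 · 1
t=15: 1 · 0 · 2 · 1 · 0
2 · 2 · 2 · 2 · 3
1 · 3 · 2 · 0 · 3
1 · 3 · 2 · 1 · 1
t=16: 1 · 0 · 2 · 1 · 0
2 · 2 · 2 · 2 · 3
2 · 3 · 2 · 0 · 3
1 · 3 · 2 · 1 · 1
t=17: 1 · 0 · 2 · 1 · 0
2 · 2 · 2 · 2 · 3
3 · 3 · 2 · 0 · 3
1 · 3 · 2 · 1 · 1

34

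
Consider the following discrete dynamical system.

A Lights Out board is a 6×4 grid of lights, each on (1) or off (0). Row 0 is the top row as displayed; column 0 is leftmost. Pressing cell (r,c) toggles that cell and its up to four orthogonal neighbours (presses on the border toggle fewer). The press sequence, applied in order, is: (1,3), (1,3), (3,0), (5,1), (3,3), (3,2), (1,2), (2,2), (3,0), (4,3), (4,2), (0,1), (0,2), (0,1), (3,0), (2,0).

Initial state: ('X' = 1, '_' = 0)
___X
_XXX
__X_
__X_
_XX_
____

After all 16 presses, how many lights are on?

10

0) ___X
_XXX
__X_
__X_
_XX_
____
1) ____
_X__
__XX
__X_
_XX_
____
2) ___X
_XXX
__X_
__X_
_XX_
____
3) ___X
_XXX
X_X_
XXX_
XXX_
____
4) ___X
_XXX
X_X_
XXX_
X_X_
XXX_
5) ___X
_XXX
X_XX
XX_X
X_XX
XXX_
6) ___X
_XXX
X__X
X_X_
X__X
XXX_
7) __XX
____
X_XX
X_X_
X__X
XXX_
8) __XX
__X_
XX__
X___
X__X
XXX_
9) __XX
__X_
_X__
_X__
___X
XXX_
10) __XX
__X_
_X__
_X_X
__X_
XXXX
11) __XX
__X_
_X__
_XXX
_X_X
XX_X
12) XX_X
_XX_
_X__
_XXX
_X_X
XX_X
13) X_X_
_X__
_X__
_XXX
_X_X
XX_X
14) _X__
____
_X__
_XXX
_X_X
XX_X
15) _X__
____
XX__
X_XX
XX_X
XX_X
16) _X__
X___
____
__XX
XX_X
XX_X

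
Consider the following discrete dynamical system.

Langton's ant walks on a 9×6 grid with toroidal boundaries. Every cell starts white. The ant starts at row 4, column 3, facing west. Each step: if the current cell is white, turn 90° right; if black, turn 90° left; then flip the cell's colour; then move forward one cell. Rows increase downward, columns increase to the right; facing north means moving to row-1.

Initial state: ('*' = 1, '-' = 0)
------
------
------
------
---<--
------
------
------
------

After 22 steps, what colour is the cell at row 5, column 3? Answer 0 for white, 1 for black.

0

0) ------
------
------
------
---<--
------
------
------
------
1) ------
------
------
---^--
---*--
------
------
------
------
2) ------
------
------
---*>-
---*--
------
------
------
------
3) ------
------
------
---**-
---*v-
------
------
------
------
4) ------
------
------
---**-
---<*-
------
------
------
------
5) ------
------
------
---**-
----*-
---v--
------
------
------
6) ------
------
------
---**-
----*-
--<*--
------
------
------
7) ------
------
------
---**-
--^-*-
--**--
------
------
------
8) ------
------
------
---**-
--*>*-
--**--
------
------
------
9) ------
------
------
---**-
--***-
--*v--
------
------
------
10) ------
------
------
---**-
--***-
--*->-
------
------
------
11) ------
------
------
---**-
--***-
--*-*-
----v-
------
------
12) ------
------
------
---**-
--***-
--*-*-
---<*-
------
------
13) ------
------
------
---**-
--***-
--*^*-
---**-
------
------
14) ------
------
------
---**-
--***-
--**>-
---**-
------
------
15) ------
------
------
---**-
--**^-
--**--
---**-
------
------
16) ------
------
------
---**-
--*<--
--**--
---**-
------
------
17) ------
------
------
---**-
--*---
--*v--
---**-
------
------
18) ------
------
------
---**-
--*---
--*->-
---**-
------
------
19) ------
------
------
---**-
--*---
--*-*-
---*v-
------
------
20) ------
------
------
---**-
--*---
--*-*-
---*->
------
------
21) ------
------
------
---**-
--*---
--*-*-
---*-*
-----v
------
22) ------
------
------
---**-
--*---
--*-*-
---*-*
----<*
------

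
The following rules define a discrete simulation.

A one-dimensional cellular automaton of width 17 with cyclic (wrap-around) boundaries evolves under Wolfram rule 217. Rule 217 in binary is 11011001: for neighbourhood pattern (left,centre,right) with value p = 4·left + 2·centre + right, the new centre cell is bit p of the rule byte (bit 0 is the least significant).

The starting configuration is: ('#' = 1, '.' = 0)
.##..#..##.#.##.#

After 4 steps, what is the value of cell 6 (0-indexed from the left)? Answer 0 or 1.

k=0  .##..#..##.#.##.#
k=1  .###..#.##...##..
k=2  .####...####.####
k=3  .######.####.####
k=4  .######.####.####

1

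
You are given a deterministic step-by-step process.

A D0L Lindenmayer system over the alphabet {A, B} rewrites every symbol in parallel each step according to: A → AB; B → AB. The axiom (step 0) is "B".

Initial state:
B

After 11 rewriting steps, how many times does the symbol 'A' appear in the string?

0) B
1) AB
2) ABAB
3) ABABABAB
4) ABABABABABABABAB
5) ABABABABABABABABABABABABABABABAB
6) ABABABABABABABABABABABABABABABABABABABABABABABABABABABABABABABAB
7) ABABABABABABABABABABABABABABABABABABABABABABABABABABABABAB…ABABABABABABABABABABABABABABABABABABABABABABABABABABABABAB  (len 128)
8) ABABABABABABABABABABABABABABABABABABABABABABABABABABABABAB…ABABABABABABABABABABABABABABABABABABABABABABABABABABABABAB  (len 256)
9) ABABABABABABABABABABABABABABABABABABABABABABABABABABABABAB…ABABABABABABABABABABABABABABABABABABABABABABABABABABABABAB  (len 512)
10) ABABABABABABABABABABABABABABABABABABABABABABABABABABABABAB…ABABABABABABABABABABABABABABABABABABABABABABABABABABABABAB  (len 1024)
11) ABABABABABABABABABABABABABABABABABABABABABABABABABABABABAB…ABABABABABABABABABABABABABABABABABABABABABABABABABABABABAB  (len 2048)

1024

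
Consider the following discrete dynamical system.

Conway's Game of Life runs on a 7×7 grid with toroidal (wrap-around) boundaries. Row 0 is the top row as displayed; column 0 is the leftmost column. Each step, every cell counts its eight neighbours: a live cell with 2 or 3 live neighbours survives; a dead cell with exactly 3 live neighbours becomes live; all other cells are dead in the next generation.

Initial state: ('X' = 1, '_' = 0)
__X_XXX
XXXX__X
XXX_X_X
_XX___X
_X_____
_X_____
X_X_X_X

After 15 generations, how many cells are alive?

8

0) __X_XXX
XXXX__X
XXX_X_X
_XX___X
_X_____
_X_____
X_X_X_X
1) ____X__
_______
_______
___X_XX
_X_____
_XX____
X_X_X_X
2) ___X_X_
_______
_______
_______
XX_____
__XX___
X_X__X_
3) ____X_X
_______
_______
_______
_XX____
X_XX__X
_XX___X
4) X____X_
_______
_______
_______
XXXX___
___X__X
_XX___X
5) XX____X
_______
_______
_XX____
XXXX___
___X__X
_XX__XX
6) _XX__XX
X______
_______
X__X___
X__X___
___XXXX
_XX__X_
7) __X__XX
XX____X
_______
_______
X_XX_X_
XX_X_XX
_X_____
8) __X__XX
XX___XX
X______
_______
X_XX_X_
___X_X_
_X__X__
9) __X_X__
_X___X_
XX_____
_X____X
__XX__X
_X_X_XX
__XXX_X
10) _XX_X__
XXX____
_XX___X
_X____X
_X_XX_X
_X____X
XX____X
11) ___X__X
_______
______X
_X_X__X
_X____X
_X____X
_____XX
12) _____XX
_______
X______
__X__XX
_X___XX
______X
_____XX
13) _____XX
______X
______X
_X___X_
_______
_______
X______
14) X____XX
X_____X
X____XX
_______
_______
_______
______X
15) _____X_
_X_____
X____X_
______X
_______
_______
X____XX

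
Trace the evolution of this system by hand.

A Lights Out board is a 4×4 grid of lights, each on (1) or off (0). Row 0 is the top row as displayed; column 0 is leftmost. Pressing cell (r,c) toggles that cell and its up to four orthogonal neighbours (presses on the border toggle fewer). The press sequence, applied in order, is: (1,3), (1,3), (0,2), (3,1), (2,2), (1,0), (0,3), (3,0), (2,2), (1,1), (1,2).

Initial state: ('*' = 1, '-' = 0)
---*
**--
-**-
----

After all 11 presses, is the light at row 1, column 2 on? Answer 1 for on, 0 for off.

0) ---*
**--
-**-
----
1) ----
****
-***
----
2) ---*
**--
-**-
----
3) -**-
***-
-**-
----
4) -**-
***-
--*-
***-
5) -**-
**--
-*-*
**--
6) ***-
----
**-*
**--
7) **-*
---*
**-*
**--
8) **-*
---*
-*-*
----
9) **-*
--**
--*-
--*-
10) *--*
**-*
-**-
--*-
11) *-**
*-*-
-*--
--*-

1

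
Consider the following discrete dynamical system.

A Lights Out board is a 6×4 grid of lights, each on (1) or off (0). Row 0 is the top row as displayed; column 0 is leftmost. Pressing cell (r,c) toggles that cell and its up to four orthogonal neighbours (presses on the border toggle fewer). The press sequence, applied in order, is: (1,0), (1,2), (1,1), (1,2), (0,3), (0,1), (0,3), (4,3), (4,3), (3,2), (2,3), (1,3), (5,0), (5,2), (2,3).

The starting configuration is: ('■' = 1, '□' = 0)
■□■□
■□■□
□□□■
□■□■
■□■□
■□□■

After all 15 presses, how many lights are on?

12

gen 0: ■□■□
■□■□
□□□■
□■□■
■□■□
■□□■
gen 1: □□■□
□■■□
■□□■
□■□■
■□■□
■□□■
gen 2: □□□□
□□□■
■□■■
□■□■
■□■□
■□□■
gen 3: □■□□
■■■■
■■■■
□■□■
■□■□
■□□■
gen 4: □■■□
■□□□
■■□■
□■□■
■□■□
■□□■
gen 5: □■□■
■□□■
■■□■
□■□■
■□■□
■□□■
gen 6: ■□■■
■■□■
■■□■
□■□■
■□■□
■□□■
gen 7: ■□□□
■■□□
■■□■
□■□■
■□■□
■□□■
gen 8: ■□□□
■■□□
■■□■
□■□□
■□□■
■□□□
gen 9: ■□□□
■■□□
■■□■
□■□■
■□■□
■□□■
gen 10: ■□□□
■■□□
■■■■
□□■□
■□□□
■□□■
gen 11: ■□□□
■■□■
■■□□
□□■■
■□□□
■□□■
gen 12: ■□□■
■■■□
■■□■
□□■■
■□□□
■□□■
gen 13: ■□□■
■■■□
■■□■
□□■■
□□□□
□■□■
gen 14: ■□□■
■■■□
■■□■
□□■■
□□■□
□□■□
gen 15: ■□□■
■■■■
■■■□
□□■□
□□■□
□□■□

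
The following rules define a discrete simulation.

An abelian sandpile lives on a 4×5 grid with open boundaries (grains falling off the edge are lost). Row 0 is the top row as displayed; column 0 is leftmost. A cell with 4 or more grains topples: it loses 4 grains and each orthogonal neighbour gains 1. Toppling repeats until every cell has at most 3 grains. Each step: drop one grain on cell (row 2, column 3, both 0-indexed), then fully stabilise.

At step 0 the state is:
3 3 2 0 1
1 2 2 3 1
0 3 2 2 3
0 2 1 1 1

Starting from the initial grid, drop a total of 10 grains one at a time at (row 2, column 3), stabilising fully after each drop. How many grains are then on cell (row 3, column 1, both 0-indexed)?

step 0: 3 3 2 0 1
1 2 2 3 1
0 3 2 2 3
0 2 1 1 1
step 1: 3 3 2 0 1
1 2 2 3 1
0 3 2 3 3
0 2 1 1 1
step 2: 3 3 2 1 1
1 2 3 0 3
0 3 3 2 0
0 2 1 2 2
step 3: 3 3 2 1 1
1 2 3 0 3
0 3 3 3 0
0 2 1 2 2
step 4: 0 2 0 2 1
3 1 2 2 3
1 1 2 1 1
0 3 2 3 2
step 5: 0 2 0 2 1
3 1 2 2 3
1 1 2 2 1
0 3 2 3 2
step 6: 0 2 0 2 1
3 1 2 2 3
1 1 2 3 1
0 3 2 3 2
step 7: 0 2 0 2 1
3 1 2 3 3
1 1 3 1 2
0 3 3 0 3
step 8: 0 2 0 2 1
3 1 2 3 3
1 1 3 2 2
0 3 3 0 3
step 9: 0 2 0 2 1
3 1 2 3 3
1 1 3 3 2
0 3 3 0 3
step 10: 0 2 1 3 2
3 2 0 2 1
1 3 2 3 1
1 0 1 3 0

0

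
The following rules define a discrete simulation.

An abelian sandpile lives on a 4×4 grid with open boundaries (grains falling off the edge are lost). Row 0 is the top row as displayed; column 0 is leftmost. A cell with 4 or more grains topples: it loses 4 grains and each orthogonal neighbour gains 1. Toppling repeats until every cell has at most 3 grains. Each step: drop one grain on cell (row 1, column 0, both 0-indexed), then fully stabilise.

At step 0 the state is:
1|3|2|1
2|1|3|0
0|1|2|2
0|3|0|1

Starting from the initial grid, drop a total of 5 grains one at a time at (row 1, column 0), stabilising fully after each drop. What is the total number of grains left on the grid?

t=0: 1|3|2|1
2|1|3|0
0|1|2|2
0|3|0|1
t=1: 1|3|2|1
3|1|3|0
0|1|2|2
0|3|0|1
t=2: 2|3|2|1
0|2|3|0
1|1|2|2
0|3|0|1
t=3: 2|3|2|1
1|2|3|0
1|1|2|2
0|3|0|1
t=4: 2|3|2|1
2|2|3|0
1|1|2|2
0|3|0|1
t=5: 2|3|2|1
3|2|3|0
1|1|2|2
0|3|0|1

26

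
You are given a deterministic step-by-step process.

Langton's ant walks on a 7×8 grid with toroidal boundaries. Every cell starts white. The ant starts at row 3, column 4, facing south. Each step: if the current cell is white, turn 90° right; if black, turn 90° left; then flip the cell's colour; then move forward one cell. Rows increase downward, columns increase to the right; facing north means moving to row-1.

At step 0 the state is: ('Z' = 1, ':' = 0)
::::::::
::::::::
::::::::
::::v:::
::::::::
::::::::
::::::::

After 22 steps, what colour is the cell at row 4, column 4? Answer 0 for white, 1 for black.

1

gen 0: ::::::::
::::::::
::::::::
::::v:::
::::::::
::::::::
::::::::
gen 1: ::::::::
::::::::
::::::::
:::<Z:::
::::::::
::::::::
::::::::
gen 2: ::::::::
::::::::
:::^::::
:::ZZ:::
::::::::
::::::::
::::::::
gen 3: ::::::::
::::::::
:::Z>:::
:::ZZ:::
::::::::
::::::::
::::::::
gen 4: ::::::::
::::::::
:::ZZ:::
:::Zv:::
::::::::
::::::::
::::::::
gen 5: ::::::::
::::::::
:::ZZ:::
:::Z:>::
::::::::
::::::::
::::::::
gen 6: ::::::::
::::::::
:::ZZ:::
:::Z:Z::
:::::v::
::::::::
::::::::
gen 7: ::::::::
::::::::
:::ZZ:::
:::Z:Z::
::::<Z::
::::::::
::::::::
gen 8: ::::::::
::::::::
:::ZZ:::
:::Z^Z::
::::ZZ::
::::::::
::::::::
gen 9: ::::::::
::::::::
:::ZZ:::
:::ZZ>::
::::ZZ::
::::::::
::::::::
gen 10: ::::::::
::::::::
:::ZZ^::
:::ZZ:::
::::ZZ::
::::::::
::::::::
gen 11: ::::::::
::::::::
:::ZZZ>:
:::ZZ:::
::::ZZ::
::::::::
::::::::
gen 12: ::::::::
::::::::
:::ZZZZ:
:::ZZ:v:
::::ZZ::
::::::::
::::::::
gen 13: ::::::::
::::::::
:::ZZZZ:
:::ZZ<Z:
::::ZZ::
::::::::
::::::::
gen 14: ::::::::
::::::::
:::ZZ^Z:
:::ZZZZ:
::::ZZ::
::::::::
::::::::
gen 15: ::::::::
::::::::
:::Z<:Z:
:::ZZZZ:
::::ZZ::
::::::::
::::::::
gen 16: ::::::::
::::::::
:::Z::Z:
:::ZvZZ:
::::ZZ::
::::::::
::::::::
gen 17: ::::::::
::::::::
:::Z::Z:
:::Z:>Z:
::::ZZ::
::::::::
::::::::
gen 18: ::::::::
::::::::
:::Z:^Z:
:::Z::Z:
::::ZZ::
::::::::
::::::::
gen 19: ::::::::
::::::::
:::Z:Z>:
:::Z::Z:
::::ZZ::
::::::::
::::::::
gen 20: ::::::::
::::::^:
:::Z:Z::
:::Z::Z:
::::ZZ::
::::::::
::::::::
gen 21: ::::::::
::::::Z>
:::Z:Z::
:::Z::Z:
::::ZZ::
::::::::
::::::::
gen 22: ::::::::
::::::ZZ
:::Z:Z:v
:::Z::Z:
::::ZZ::
::::::::
::::::::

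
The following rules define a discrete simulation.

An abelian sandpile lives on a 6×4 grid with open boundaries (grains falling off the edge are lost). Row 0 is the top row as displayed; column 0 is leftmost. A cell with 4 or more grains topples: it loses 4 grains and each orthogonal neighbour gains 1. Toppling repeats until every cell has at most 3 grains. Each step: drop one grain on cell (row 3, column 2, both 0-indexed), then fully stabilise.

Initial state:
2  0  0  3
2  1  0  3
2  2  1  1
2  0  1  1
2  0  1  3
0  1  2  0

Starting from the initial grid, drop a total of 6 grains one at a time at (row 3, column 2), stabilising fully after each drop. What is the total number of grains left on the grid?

[0] 2  0  0  3
2  1  0  3
2  2  1  1
2  0  1  1
2  0  1  3
0  1  2  0
[1] 2  0  0  3
2  1  0  3
2  2  1  1
2  0  2  1
2  0  1  3
0  1  2  0
[2] 2  0  0  3
2  1  0  3
2  2  1  1
2  0  3  1
2  0  1  3
0  1  2  0
[3] 2  0  0  3
2  1  0  3
2  2  2  1
2  1  0  2
2  0  2  3
0  1  2  0
[4] 2  0  0  3
2  1  0  3
2  2  2  1
2  1  1  2
2  0  2  3
0  1  2  0
[5] 2  0  0  3
2  1  0  3
2  2  2  1
2  1  2  2
2  0  2  3
0  1  2  0
[6] 2  0  0  3
2  1  0  3
2  2  2  1
2  1  3  2
2  0  2  3
0  1  2  0

36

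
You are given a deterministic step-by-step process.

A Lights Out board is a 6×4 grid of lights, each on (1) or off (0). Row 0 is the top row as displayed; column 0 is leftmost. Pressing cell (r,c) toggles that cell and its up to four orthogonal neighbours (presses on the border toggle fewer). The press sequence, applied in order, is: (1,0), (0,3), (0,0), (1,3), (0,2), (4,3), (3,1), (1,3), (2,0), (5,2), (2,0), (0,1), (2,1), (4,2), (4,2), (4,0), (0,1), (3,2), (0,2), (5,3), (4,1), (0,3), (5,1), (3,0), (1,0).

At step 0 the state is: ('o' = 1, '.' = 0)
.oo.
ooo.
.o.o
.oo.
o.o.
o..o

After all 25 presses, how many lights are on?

0) .oo.
ooo.
.o.o
.oo.
o.o.
o..o
1) ooo.
..o.
oo.o
.oo.
o.o.
o..o
2) oo.o
..oo
oo.o
.oo.
o.o.
o..o
3) ...o
o.oo
oo.o
.oo.
o.o.
o..o
4) ....
o...
oo..
.oo.
o.o.
o..o
5) .ooo
o.o.
oo..
.oo.
o.o.
o..o
6) .ooo
o.o.
oo..
.ooo
o..o
o...
7) .ooo
o.o.
o...
o..o
oo.o
o...
8) .oo.
o..o
o..o
o..o
oo.o
o...
9) .oo.
...o
.o.o
...o
oo.o
o...
10) .oo.
...o
.o.o
...o
oooo
oooo
11) .oo.
o..o
o..o
o..o
oooo
oooo
12) o...
oo.o
o..o
o..o
oooo
oooo
13) o...
o..o
.ooo
oo.o
oooo
oooo
14) o...
o..o
.ooo
oooo
o...
oo.o
15) o...
o..o
.ooo
oo.o
oooo
oooo
16) o...
o..o
.ooo
.o.o
..oo
.ooo
17) .oo.
oo.o
.ooo
.o.o
..oo
.ooo
18) .oo.
oo.o
.o.o
..o.
...o
.ooo
19) ...o
oooo
.o.o
..o.
...o
.ooo
20) ...o
oooo
.o.o
..o.
....
.o..
21) ...o
oooo
.o.o
.oo.
ooo.
....
22) ..o.
ooo.
.o.o
.oo.
ooo.
....
23) ..o.
ooo.
.o.o
.oo.
o.o.
ooo.
24) ..o.
ooo.
oo.o
o.o.
..o.
ooo.
25) o.o.
..o.
.o.o
o.o.
..o.
ooo.

11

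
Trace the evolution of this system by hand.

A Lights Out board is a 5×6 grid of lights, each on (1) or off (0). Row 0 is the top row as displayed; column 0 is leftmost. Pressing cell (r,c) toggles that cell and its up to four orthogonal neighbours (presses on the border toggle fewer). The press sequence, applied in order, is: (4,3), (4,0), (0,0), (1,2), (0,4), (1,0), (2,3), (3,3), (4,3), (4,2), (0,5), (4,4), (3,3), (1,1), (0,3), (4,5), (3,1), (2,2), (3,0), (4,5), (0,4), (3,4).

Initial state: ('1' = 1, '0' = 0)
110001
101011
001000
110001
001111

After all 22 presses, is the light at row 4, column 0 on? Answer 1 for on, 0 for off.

t=0: 110001
101011
001000
110001
001111
t=1: 110001
101011
001000
110101
000001
t=2: 110001
101011
001000
010101
110001
t=3: 000001
001011
001000
010101
110001
t=4: 001001
010111
000000
010101
110001
t=5: 001110
010101
000000
010101
110001
t=6: 101110
100101
100000
010101
110001
t=7: 101110
100001
101110
010001
110001
t=8: 101110
100001
101010
011111
110101
t=9: 101110
100001
101010
011011
111011
t=10: 101110
100001
101010
010011
100111
t=11: 101101
100000
101010
010011
100111
t=12: 101101
100000
101010
010001
100000
t=13: 101101
100000
101110
011111
100100
t=14: 111101
011000
111110
011111
100100
t=15: 110011
011100
111110
011111
100100
t=16: 110011
011100
111110
011110
100111
t=17: 110011
011100
101110
100110
110111
t=18: 110011
010100
110010
101110
110111
t=19: 110011
010100
010010
011110
010111
t=20: 110011
010100
010010
011111
010100
t=21: 110100
010110
010010
011111
010100
t=22: 110100
010110
010000
011000
010110

0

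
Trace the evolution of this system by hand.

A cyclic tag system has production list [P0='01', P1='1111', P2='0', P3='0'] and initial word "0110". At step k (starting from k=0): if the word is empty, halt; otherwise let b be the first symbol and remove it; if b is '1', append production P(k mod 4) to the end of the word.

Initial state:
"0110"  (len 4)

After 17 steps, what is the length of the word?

[0] "0110"  (len 4)
[1] "110"  (len 3)
[2] "101111"  (len 6)
[3] "011110"  (len 6)
[4] "11110"  (len 5)
[5] "111001"  (len 6)
[6] "110011111"  (len 9)
[7] "100111110"  (len 9)
[8] "001111100"  (len 9)
[9] "01111100"  (len 8)
[10] "1111100"  (len 7)
[11] "1111000"  (len 7)
[12] "1110000"  (len 7)
[13] "11000001"  (len 8)
[14] "10000011111"  (len 11)
[15] "00000111110"  (len 11)
[16] "0000111110"  (len 10)
[17] "000111110"  (len 9)

9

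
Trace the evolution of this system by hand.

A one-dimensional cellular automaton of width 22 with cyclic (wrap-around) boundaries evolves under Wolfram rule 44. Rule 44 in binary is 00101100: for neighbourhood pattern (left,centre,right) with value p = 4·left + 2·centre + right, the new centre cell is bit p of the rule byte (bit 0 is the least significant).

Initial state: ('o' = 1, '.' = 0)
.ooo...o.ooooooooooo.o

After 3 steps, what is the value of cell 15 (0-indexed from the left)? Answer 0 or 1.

step 0: .ooo...o.ooooooooooo.o
step 1: oo.....ooo..........oo
step 2: .......o............o.
step 3: .......o............o.

0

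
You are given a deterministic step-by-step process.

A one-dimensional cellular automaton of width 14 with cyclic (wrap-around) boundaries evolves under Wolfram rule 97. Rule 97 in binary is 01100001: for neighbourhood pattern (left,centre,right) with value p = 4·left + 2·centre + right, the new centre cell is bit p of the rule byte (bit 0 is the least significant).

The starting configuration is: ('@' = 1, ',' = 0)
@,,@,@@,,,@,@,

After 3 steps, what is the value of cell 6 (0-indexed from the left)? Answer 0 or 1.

0) @,,@,@@,,,@,@,
1) ,,,,@,@,@,,@,@
2) ,@@,,@,@,,,,@,
3) ,,@,,,@,,@@,,,

1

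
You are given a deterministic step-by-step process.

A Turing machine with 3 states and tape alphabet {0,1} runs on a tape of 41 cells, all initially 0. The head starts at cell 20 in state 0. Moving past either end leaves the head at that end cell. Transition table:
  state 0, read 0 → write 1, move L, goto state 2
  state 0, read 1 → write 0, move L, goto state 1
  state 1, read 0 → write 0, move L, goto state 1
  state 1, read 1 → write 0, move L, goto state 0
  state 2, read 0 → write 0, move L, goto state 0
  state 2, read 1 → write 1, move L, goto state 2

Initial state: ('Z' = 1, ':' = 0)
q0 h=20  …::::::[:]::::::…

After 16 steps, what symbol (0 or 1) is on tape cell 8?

0) q0 h=20  …::::::[:]::::::…
1) q2 h=19  …::::::[:]Z:::::…
2) q0 h=18  …::::::[:]:Z::::…
3) q2 h=17  …::::::[:]Z:Z:::…
4) q0 h=16  …::::::[:]:Z:Z::…
5) q2 h=15  …::::::[:]Z:Z:Z:…
6) q0 h=14  …::::::[:]:Z:Z:Z…
7) q2 h=13  …::::::[:]Z:Z:Z:…
8) q0 h=12  …::::::[:]:Z:Z:Z…
9) q2 h=11  …::::::[:]Z:Z:Z:…
10) q0 h=10  …::::::[:]:Z:Z:Z…
11) q2 h= 9  …::::::[:]Z:Z:Z:…
12) q0 h= 8  …::::::[:]:Z:Z:Z…
13) q2 h= 7  …::::::[:]Z:Z:Z:…
14) q0 h= 6  |::::::[:]:Z:Z:Z…
15) q2 h= 5  |:::::[:]Z:Z:Z:…
16) q0 h= 4  |::::[:]:Z:Z:Z…

1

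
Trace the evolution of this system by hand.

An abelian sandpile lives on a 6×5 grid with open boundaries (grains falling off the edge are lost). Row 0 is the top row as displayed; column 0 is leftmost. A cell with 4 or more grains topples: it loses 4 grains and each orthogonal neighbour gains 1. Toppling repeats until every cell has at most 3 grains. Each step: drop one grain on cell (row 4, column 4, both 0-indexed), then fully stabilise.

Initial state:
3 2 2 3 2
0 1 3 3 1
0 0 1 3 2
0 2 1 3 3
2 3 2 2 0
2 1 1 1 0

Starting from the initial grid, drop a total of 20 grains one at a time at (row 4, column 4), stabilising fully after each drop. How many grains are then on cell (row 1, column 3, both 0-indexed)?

k=0  3 2 2 3 2
0 1 3 3 1
0 0 1 3 2
0 2 1 3 3
2 3 2 2 0
2 1 1 1 0
k=1  3 2 2 3 2
0 1 3 3 1
0 0 1 3 2
0 2 1 3 3
2 3 2 2 1
2 1 1 1 0
k=2  3 2 2 3 2
0 1 3 3 1
0 0 1 3 2
0 2 1 3 3
2 3 2 2 2
2 1 1 1 0
k=3  3 2 2 3 2
0 1 3 3 1
0 0 1 3 2
0 2 1 3 3
2 3 2 2 3
2 1 1 1 0
k=4  3 3 0 1 3
0 2 1 2 3
0 0 3 2 0
0 2 2 2 2
2 3 3 0 2
2 1 1 2 1
k=5  3 3 0 1 3
0 2 1 2 3
0 0 3 2 0
0 2 2 2 2
2 3 3 0 3
2 1 1 2 1
k=6  3 3 0 1 3
0 2 1 2 3
0 0 3 2 0
0 2 2 2 3
2 3 3 1 0
2 1 1 2 2
k=7  3 3 0 1 3
0 2 1 2 3
0 0 3 2 0
0 2 2 2 3
2 3 3 1 1
2 1 1 2 2
k=8  3 3 0 1 3
0 2 1 2 3
0 0 3 2 0
0 2 2 2 3
2 3 3 1 2
2 1 1 2 2
k=9  3 3 0 1 3
0 2 1 2 3
0 0 3 2 0
0 2 2 2 3
2 3 3 1 3
2 1 1 2 2
k=10  3 3 0 1 3
0 2 1 2 3
0 0 3 2 1
0 2 2 3 0
2 3 3 2 1
2 1 1 2 3
k=11  3 3 0 1 3
0 2 1 2 3
0 0 3 2 1
0 2 2 3 0
2 3 3 2 2
2 1 1 2 3
k=12  3 3 0 1 3
0 2 1 2 3
0 0 3 2 1
0 2 2 3 0
2 3 3 2 3
2 1 1 2 3
k=13  3 3 0 1 3
0 2 1 2 3
0 0 3 2 1
0 2 2 3 1
2 3 3 3 1
2 1 1 3 0
k=14  3 3 0 1 3
0 2 1 2 3
0 0 3 2 1
0 2 2 3 1
2 3 3 3 2
2 1 1 3 0
k=15  3 3 0 1 3
0 2 1 2 3
0 0 3 2 1
0 2 2 3 1
2 3 3 3 3
2 1 1 3 0
k=16  3 3 0 1 3
0 2 2 3 3
0 2 1 0 2
1 0 2 2 3
3 1 2 3 1
2 2 3 0 2
k=17  3 3 0 1 3
0 2 2 3 3
0 2 1 0 2
1 0 2 2 3
3 1 2 3 2
2 2 3 0 2
k=18  3 3 0 1 3
0 2 2 3 3
0 2 1 0 2
1 0 2 2 3
3 1 2 3 3
2 2 3 0 2
k=19  3 3 0 1 3
0 2 2 3 3
0 2 1 1 3
1 0 3 0 1
3 1 3 1 2
2 2 3 1 3
k=20  3 3 0 1 3
0 2 2 3 3
0 2 1 1 3
1 0 3 0 1
3 1 3 1 3
2 2 3 1 3

3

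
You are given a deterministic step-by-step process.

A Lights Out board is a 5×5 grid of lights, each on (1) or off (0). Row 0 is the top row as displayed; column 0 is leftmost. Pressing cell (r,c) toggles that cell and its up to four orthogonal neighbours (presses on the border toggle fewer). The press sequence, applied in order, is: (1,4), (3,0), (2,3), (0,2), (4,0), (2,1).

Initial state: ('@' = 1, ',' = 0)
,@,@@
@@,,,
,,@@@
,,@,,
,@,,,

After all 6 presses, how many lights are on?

gen 0: ,@,@@
@@,,,
,,@@@
,,@,,
,@,,,
gen 1: ,@,@,
@@,@@
,,@@,
,,@,,
,@,,,
gen 2: ,@,@,
@@,@@
@,@@,
@@@,,
@@,,,
gen 3: ,@,@,
@@,,@
@,,,@
@@@@,
@@,,,
gen 4: ,,@,,
@@@,@
@,,,@
@@@@,
@@,,,
gen 5: ,,@,,
@@@,@
@,,,@
,@@@,
,,,,,
gen 6: ,,@,,
@,@,@
,@@,@
,,@@,
,,,,,

9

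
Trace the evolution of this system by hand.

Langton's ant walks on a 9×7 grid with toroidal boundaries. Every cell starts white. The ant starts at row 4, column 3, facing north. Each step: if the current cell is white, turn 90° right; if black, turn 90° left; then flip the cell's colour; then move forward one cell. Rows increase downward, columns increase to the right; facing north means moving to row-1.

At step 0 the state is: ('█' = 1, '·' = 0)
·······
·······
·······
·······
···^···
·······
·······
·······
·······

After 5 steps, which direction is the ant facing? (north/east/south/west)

0) ·······
·······
·······
·······
···^···
·······
·······
·······
·······
1) ·······
·······
·······
·······
···█>··
·······
·······
·······
·······
2) ·······
·······
·······
·······
···██··
····v··
·······
·······
·······
3) ·······
·······
·······
·······
···██··
···<█··
·······
·······
·······
4) ·······
·······
·······
·······
···^█··
···██··
·······
·······
·······
5) ·······
·······
·······
·······
··<·█··
···██··
·······
·······
·······

west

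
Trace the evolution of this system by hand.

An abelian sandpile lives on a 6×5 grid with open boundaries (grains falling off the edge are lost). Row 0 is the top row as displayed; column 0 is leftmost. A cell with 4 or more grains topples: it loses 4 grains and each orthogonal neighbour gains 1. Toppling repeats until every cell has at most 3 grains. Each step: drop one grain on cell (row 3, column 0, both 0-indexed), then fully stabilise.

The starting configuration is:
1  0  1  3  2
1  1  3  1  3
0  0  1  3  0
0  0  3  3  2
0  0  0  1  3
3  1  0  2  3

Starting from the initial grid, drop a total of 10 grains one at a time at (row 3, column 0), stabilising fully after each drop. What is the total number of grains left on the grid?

[0] 1  0  1  3  2
1  1  3  1  3
0  0  1  3  0
0  0  3  3  2
0  0  0  1  3
3  1  0  2  3
[1] 1  0  1  3  2
1  1  3  1  3
0  0  1  3  0
1  0  3  3  2
0  0  0  1  3
3  1  0  2  3
[2] 1  0  1  3  2
1  1  3  1  3
0  0  1  3  0
2  0  3  3  2
0  0  0  1  3
3  1  0  2  3
[3] 1  0  1  3  2
1  1  3  1  3
0  0  1  3  0
3  0  3  3  2
0  0  0  1  3
3  1  0  2  3
[4] 1  0  1  3  2
1  1  3  1  3
1  0  1  3  0
0  1  3  3  2
1  0  0  1  3
3  1  0  2  3
[5] 1  0  1  3  2
1  1  3  1  3
1  0  1  3  0
1  1  3  3  2
1  0  0  1  3
3  1  0  2  3
[6] 1  0  1  3  2
1  1  3  1  3
1  0  1  3  0
2  1  3  3  2
1  0  0  1  3
3  1  0  2  3
[7] 1  0  1  3  2
1  1  3  1  3
1  0  1  3  0
3  1  3  3  2
1  0  0  1  3
3  1  0  2  3
[8] 1  0  1  3  2
1  1  3  1  3
2  0  1  3  0
0  2  3  3  2
2  0  0  1  3
3  1  0  2  3
[9] 1  0  1  3  2
1  1  3  1  3
2  0  1  3  0
1  2  3  3  2
2  0  0  1  3
3  1  0  2  3
[10] 1  0  1  3  2
1  1  3  1  3
2  0  1  3  0
2  2  3  3  2
2  0  0  1  3
3  1  0  2  3

49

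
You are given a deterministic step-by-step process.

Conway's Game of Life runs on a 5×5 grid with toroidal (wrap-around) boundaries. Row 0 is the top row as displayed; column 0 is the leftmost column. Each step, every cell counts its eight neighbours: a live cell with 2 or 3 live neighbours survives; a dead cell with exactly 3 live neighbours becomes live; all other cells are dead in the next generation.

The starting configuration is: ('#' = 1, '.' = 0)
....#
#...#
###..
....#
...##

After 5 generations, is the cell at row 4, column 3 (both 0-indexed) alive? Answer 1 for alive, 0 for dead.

t=0: ....#
#...#
###..
....#
...##
t=1: .....
...##
.#.#.
.##.#
#..##
t=2: #....
..###
.#...
.#...
#####
t=3: .....
#####
##.#.
...##
..###
t=4: .....
...#.
.....
.#...
..#.#
t=5: ...#.
.....
.....
.....
.....

0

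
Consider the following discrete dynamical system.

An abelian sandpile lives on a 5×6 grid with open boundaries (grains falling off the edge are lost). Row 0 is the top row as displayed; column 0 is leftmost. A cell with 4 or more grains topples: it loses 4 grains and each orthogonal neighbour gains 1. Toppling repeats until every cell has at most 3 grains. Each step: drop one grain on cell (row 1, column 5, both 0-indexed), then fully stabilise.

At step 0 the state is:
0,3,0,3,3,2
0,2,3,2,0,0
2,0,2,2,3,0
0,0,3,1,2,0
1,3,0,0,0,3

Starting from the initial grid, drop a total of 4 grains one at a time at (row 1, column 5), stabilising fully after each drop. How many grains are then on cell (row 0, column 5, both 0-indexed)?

k=0  0,3,0,3,3,2
0,2,3,2,0,0
2,0,2,2,3,0
0,0,3,1,2,0
1,3,0,0,0,3
k=1  0,3,0,3,3,2
0,2,3,2,0,1
2,0,2,2,3,0
0,0,3,1,2,0
1,3,0,0,0,3
k=2  0,3,0,3,3,2
0,2,3,2,0,2
2,0,2,2,3,0
0,0,3,1,2,0
1,3,0,0,0,3
k=3  0,3,0,3,3,2
0,2,3,2,0,3
2,0,2,2,3,0
0,0,3,1,2,0
1,3,0,0,0,3
k=4  0,3,0,3,3,3
0,2,3,2,1,0
2,0,2,2,3,1
0,0,3,1,2,0
1,3,0,0,0,3

3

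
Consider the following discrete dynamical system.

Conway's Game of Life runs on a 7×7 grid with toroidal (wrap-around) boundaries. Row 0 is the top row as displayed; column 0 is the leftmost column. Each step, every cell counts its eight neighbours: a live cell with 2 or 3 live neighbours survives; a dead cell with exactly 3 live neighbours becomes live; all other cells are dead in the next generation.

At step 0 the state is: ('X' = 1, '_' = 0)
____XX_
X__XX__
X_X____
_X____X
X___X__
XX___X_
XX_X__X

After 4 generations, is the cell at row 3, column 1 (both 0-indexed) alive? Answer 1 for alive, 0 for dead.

1

[0] ____XX_
X__XX__
X_X____
_X____X
X___X__
XX___X_
XX_X__X
[1] _XX__X_
_X_XXXX
X_XX__X
_X____X
_____X_
__X_XX_
_XX____
[2] _____XX
_______
___X___
_XX__XX
____XXX
_XXXXX_
____XX_
[3] ____XXX
_______
__X____
X_XX__X
_______
__X____
__X____
[4] _____X_
_____X_
_XXX___
_XXX___
_XXX___
_______
___X_X_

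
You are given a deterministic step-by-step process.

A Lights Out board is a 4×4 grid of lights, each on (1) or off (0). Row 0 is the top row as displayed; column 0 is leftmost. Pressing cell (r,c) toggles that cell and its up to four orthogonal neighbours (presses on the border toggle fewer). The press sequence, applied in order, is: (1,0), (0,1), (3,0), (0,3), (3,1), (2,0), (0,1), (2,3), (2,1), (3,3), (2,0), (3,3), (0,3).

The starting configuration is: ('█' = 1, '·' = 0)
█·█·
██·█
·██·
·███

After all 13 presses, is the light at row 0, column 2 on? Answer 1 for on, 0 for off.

[0] █·█·
██·█
·██·
·███
[1] ··█·
···█
███·
·███
[2] ██··
·█·█
███·
·███
[3] ██··
·█·█
·██·
█·██
[4] ████
·█··
·██·
█·██
[5] ████
·█··
··█·
·█·█
[6] ████
██··
███·
██·█
[7] ···█
█···
███·
██·█
[8] ···█
█··█
██·█
██··
[9] ···█
██·█
··██
█···
[10] ···█
██·█
··█·
█·██
[11] ···█
·█·█
███·
··██
[12] ···█
·█·█
████
····
[13] ··█·
·█··
████
····

1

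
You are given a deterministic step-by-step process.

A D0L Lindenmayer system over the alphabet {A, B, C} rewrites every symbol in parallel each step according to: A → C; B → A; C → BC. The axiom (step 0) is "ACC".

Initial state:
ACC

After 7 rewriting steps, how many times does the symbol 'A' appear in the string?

step 0: ACC
step 1: CBCBC
step 2: BCABCABC
step 3: ABCCABCCABC
step 4: CABCBCCABCBCCABC
step 5: BCCABCABCBCCABCABCBCCABC
step 6: ABCBCCABCCABCABCBCCABCCABCABCBCCABC
step 7: CABCABCBCCABCBCCABCCABCABCBCCABCBCCABCCABCABCBCCABC

11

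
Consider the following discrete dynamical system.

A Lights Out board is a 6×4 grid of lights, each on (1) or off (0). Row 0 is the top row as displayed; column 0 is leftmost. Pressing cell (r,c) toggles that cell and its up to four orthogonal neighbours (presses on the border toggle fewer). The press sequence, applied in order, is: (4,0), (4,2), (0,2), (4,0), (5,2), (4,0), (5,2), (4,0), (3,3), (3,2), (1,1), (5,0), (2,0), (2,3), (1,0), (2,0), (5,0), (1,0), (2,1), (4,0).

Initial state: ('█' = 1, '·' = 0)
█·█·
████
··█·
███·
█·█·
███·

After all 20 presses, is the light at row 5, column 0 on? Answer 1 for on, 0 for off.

[0] █·█·
████
··█·
███·
█·█·
███·
[1] █·█·
████
··█·
·██·
·██·
·██·
[2] █·█·
████
··█·
·█··
···█
·█··
[3] ██·█
██·█
··█·
·█··
···█
·█··
[4] ██·█
██·█
··█·
██··
██·█
██··
[5] ██·█
██·█
··█·
██··
████
█·██
[6] ██·█
██·█
··█·
·█··
··██
··██
[7] ██·█
██·█
··█·
·█··
···█
·█··
[8] ██·█
██·█
··█·
██··
██·█
██··
[9] ██·█
██·█
··██
████
██··
██··
[10] ██·█
██·█
···█
█···
███·
██··
[11] █··█
··██
·█·█
█···
███·
██··
[12] █··█
··██
·█·█
█···
·██·
····
[13] █··█
█·██
█··█
····
·██·
····
[14] █··█
█·█·
█·█·
···█
·██·
····
[15] ···█
·██·
··█·
···█
·██·
····
[16] ···█
███·
███·
█··█
·██·
····
[17] ···█
███·
███·
█··█
███·
██··
[18] █··█
··█·
·██·
█··█
███·
██··
[19] █··█
·██·
█···
██·█
███·
██··
[20] █··█
·██·
█···
·█·█
··█·
·█··

0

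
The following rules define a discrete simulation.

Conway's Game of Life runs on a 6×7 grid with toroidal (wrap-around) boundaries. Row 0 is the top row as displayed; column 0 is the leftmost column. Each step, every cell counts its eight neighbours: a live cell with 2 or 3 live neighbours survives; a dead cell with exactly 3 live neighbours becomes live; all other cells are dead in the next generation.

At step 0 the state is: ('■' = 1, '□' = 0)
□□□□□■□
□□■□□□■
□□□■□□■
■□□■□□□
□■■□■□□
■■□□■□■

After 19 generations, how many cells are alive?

10

[0] □□□□□■□
□□■□□□■
□□□■□□■
■□□■□□□
□■■□■□□
■■□□■□■
[1] □■□□□■□
□□□□□■■
■□■■□□■
■■□■■□□
□□■□■■■
■■■■■□■
[2] □■□■□□□
□■■□■■□
□□■■□□□
□□□□□□□
□□□□□□□
□□□□□□□
[3] □■□■■□□
□■□□■□□
□■■■■□□
□□□□□□□
□□□□□□□
□□□□□□□
[4] □□■■■□□
■■□□□■□
□■■■■□□
□□■■□□□
□□□□□□□
□□□□□□□
[5] □■■■■□□
■□□□□■□
■□□□■□□
□■□□■□□
□□□□□□□
□□□■□□□
[6] □■■■■□□
■□■□□■■
■■□□■■■
□□□□□□□
□□□□□□□
□□□■■□□
[7] ■■□□□□■
□□□□□□□
□■□□■□□
■□□□□■■
□□□□□□□
□□□□■□□
[8] ■□□□□□□
□■□□□□□
■□□□□■■
■□□□□■■
□□□□□■■
■□□□□□□
[9] ■■□□□□□
□■□□□□□
□■□□□■□
□□□□■□□
□□□□□■□
■□□□□□□
[10] ■■□□□□□
□■■□□□□
□□□□□□□
□□□□■■□
□□□□□□□
■■□□□□■
[11] □□□□□□■
■■■□□□□
□□□□□□□
□□□□□□□
■□□□□■■
□■□□□□■
[12] □□■□□□■
■■□□□□□
□■□□□□□
□□□□□□■
■□□□□■■
□□□□□□□
[13] ■■□□□□□
■■■□□□□
□■□□□□□
□□□□□■■
■□□□□■■
■□□□□■□
[14] □□■□□□□
□□■□□□□
□■■□□□■
□□□□□■□
■□□□■□□
□□□□□■□
[15] □□□□□□□
□□■■□□□
□■■□□□□
■■□□□■■
□□□□■■■
□□□□□□□
[16] □□□□□□□
□■■■□□□
□□□■□□■
□■■□■□□
□□□□■□□
□□□□□■□
[17] □□■□□□□
□□■■□□□
■□□□■□□
□□■□■■□
□□□■■■□
□□□□□□□
[18] □□■■□□□
□■■■□□□
□■■□■■□
□□□□□□■
□□□■□■□
□□□■■□□
[19] □■□□□□□
□□□□□□□
■■□□■■□
□□■■□□■
□□□■□■□
□□□□□□□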